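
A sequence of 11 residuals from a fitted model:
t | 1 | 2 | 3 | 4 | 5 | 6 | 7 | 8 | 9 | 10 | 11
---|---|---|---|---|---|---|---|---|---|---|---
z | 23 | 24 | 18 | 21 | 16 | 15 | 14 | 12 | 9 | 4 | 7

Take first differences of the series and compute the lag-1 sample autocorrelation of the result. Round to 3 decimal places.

First differences Δz: 1, -6, 3, -5, -1, -1, -2, -3, -5, 3
Mean of differences = -1.6000
Numerator Σ(Δz_t−Δz̄)(Δz_{t+1}−Δz̄) = -59.5600
Denominator Σ(Δz_t−Δz̄)² = 94.4000
r_1(Δz) = -59.5600 / 94.4000 = -0.631

-0.631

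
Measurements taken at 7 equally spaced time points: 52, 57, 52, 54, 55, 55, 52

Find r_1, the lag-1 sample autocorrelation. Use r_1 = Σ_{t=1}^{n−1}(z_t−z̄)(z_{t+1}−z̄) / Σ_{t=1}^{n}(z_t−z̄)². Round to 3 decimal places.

Mean z̄ = (52 + 57 + 52 + 54 + 55 + 55 + 52)/7 = 53.8571
Σ(z_t−z̄)(z_{t+1}−z̄) = (-5.8367) + (-5.8367) + (-0.2653) + (0.1633) + (1.3061) + (-2.1224) = -12.5918
Denominator Σ(z_t−z̄)² = 22.8571
r_1 = -12.5918 / 22.8571 = -0.551

-0.551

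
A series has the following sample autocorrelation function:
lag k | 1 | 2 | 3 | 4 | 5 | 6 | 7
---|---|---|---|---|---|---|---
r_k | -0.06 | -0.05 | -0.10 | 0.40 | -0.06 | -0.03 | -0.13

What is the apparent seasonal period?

4

The largest autocorrelation is r_4 = 0.40; the remaining lags stay at or below -0.03.
The dominant spike at lag 4 indicates a seasonal period of 4.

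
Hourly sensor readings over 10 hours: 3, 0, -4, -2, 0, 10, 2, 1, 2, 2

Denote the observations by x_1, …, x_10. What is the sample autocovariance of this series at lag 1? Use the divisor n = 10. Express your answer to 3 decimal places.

2.144

Mean x̄ = (3 + 0 − 4 − 2 + 0 + 10 + 2 + 1 + 2 + 2)/10 = 1.4000
Σ_{t=1}^{9}(x_t−x̄)(x_{t+1}−x̄) = 21.4400
γ_1 = 21.4400 / 10 = 2.144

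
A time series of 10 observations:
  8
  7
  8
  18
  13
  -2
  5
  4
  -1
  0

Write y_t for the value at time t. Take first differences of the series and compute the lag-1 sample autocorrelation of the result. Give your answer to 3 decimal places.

-0.204

First differences Δy: -1, 1, 10, -5, -15, 7, -1, -5, 1
Mean of differences = -0.8889
Numerator Σ(Δy_t−Δȳ)(Δy_{t+1}−Δȳ) = -85.9012
Denominator Σ(Δy_t−Δȳ)² = 420.8889
r_1(Δy) = -85.9012 / 420.8889 = -0.204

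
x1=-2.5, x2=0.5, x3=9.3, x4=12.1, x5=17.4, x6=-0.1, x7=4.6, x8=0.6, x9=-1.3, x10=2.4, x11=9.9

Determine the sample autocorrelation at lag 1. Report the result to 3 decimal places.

Mean x̄ = (-2.5 + 0.5 + 9.3 + 12.1 + 17.4 − 0.1 + 4.6 + 0.6 − 1.3 + 2.4 + 9.9)/11 = 4.8091
Numerator Σ_{t=1}^{10}(x_t−x̄)(x_{t+1}−x̄) = 104.9490
Denominator Σ(x_t−x̄)² = 414.7491
r_1 = 104.9490 / 414.7491 = 0.253

0.253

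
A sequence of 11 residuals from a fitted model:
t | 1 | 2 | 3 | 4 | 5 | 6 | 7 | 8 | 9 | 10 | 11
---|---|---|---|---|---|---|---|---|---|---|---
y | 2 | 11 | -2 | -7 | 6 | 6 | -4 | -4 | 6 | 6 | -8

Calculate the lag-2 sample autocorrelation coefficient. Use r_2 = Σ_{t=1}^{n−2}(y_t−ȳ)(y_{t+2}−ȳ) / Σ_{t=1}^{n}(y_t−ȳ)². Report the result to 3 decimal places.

-0.698

Mean ȳ = (2 + 11 − 2 − 7 + 6 + 6 − 4 − 4 + 6 + 6 − 8)/11 = 1.0909
Numerator Σ_{t=1}^{9}(y_t−ȳ)(y_{t+2}−ȳ) = -282.4711
Denominator Σ(y_t−ȳ)² = 404.9091
r_2 = -282.4711 / 404.9091 = -0.698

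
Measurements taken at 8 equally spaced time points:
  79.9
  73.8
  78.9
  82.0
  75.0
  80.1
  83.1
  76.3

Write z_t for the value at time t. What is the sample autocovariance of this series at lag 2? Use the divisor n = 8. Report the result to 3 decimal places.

Mean z̄ = (79.9 + 73.8 + 78.9 + 82.0 + 75.0 + 80.1 + 83.1 + 76.3)/8 = 78.6375
Σ_{t=1}^{6}(z_t−z̄)(z_{t+2}−z̄) = -31.6228
γ_2 = -31.6228 / 8 = -3.953

-3.953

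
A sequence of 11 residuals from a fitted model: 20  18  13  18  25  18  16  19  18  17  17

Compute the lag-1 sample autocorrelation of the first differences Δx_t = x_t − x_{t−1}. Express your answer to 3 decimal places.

First differences Δx: -2, -5, 5, 7, -7, -2, 3, -1, -1, 0
Mean of differences = -0.3000
Numerator Σ(Δx_t−Δx̄)(Δx_{t+1}−Δx̄) = -23.3900
Denominator Σ(Δx_t−Δx̄)² = 166.1000
r_1(Δx) = -23.3900 / 166.1000 = -0.141

-0.141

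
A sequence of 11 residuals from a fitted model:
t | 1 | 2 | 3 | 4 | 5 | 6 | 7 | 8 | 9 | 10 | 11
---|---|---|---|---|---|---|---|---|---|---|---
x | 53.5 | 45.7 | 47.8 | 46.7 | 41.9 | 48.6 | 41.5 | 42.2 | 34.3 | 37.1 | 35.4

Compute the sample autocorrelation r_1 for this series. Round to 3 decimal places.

0.405

Mean x̄ = (53.5 + 45.7 + 47.8 + 46.7 + 41.9 + 48.6 + 41.5 + 42.2 + 34.3 + 37.1 + 35.4)/11 = 43.1545
Numerator Σ_{t=1}^{10}(x_t−x̄)(x_{t+1}−x̄) = 144.9316
Denominator Σ(x_t−x̄)² = 357.7273
r_1 = 144.9316 / 357.7273 = 0.405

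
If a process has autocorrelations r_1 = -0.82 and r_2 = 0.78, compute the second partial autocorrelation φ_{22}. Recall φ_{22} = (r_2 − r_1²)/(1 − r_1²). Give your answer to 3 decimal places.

φ_{22} = (r_2 − r_1²) / (1 − r_1²)
r_1² = (-0.82)² = 0.6724
Numerator = 0.78 − 0.6724 = 0.1076; denominator = 1 − 0.6724 = 0.3276
φ_{22} = 0.1076 / 0.3276 = 0.328

0.328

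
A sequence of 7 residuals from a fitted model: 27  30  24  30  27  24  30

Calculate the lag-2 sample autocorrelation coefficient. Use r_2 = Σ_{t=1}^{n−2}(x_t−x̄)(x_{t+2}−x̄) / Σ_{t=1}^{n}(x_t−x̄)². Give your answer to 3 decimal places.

Mean x̄ = (27 + 30 + 24 + 30 + 27 + 24 + 30)/7 = 27.4286
Deviations from mean: -0.4286, 2.5714, -3.4286, 2.5714, -0.4286, -3.4286, 2.5714
Numerator Σ_{t=1}^{5}(x_t−x̄)(x_{t+2}−x̄) = -0.3673
Denominator Σ(x_t−x̄)² = 43.7143
r_2 = -0.3673 / 43.7143 = -0.008

-0.008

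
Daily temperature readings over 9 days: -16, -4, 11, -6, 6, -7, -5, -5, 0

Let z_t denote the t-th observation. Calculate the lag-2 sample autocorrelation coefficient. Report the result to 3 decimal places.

-0.120

Mean z̄ = (-16 − 4 + 11 − 6 + 6 − 7 − 5 − 5 + 0)/9 = -2.8889
Σ(z_t−z̄)(z_{t+2}−z̄) = (-182.0988) + (3.4568) + (123.4568) + (12.7901) + (-18.7654) + (8.6790) + (-6.0988) = -58.5802
Denominator Σ(z_t−z̄)² = 488.8889
r_2 = -58.5802 / 488.8889 = -0.120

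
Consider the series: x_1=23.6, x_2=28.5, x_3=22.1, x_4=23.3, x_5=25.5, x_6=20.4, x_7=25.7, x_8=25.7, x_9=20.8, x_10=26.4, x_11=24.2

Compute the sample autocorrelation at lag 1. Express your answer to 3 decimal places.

-0.521

Mean x̄ = (23.6 + 28.5 + 22.1 + 23.3 + 25.5 + 20.4 + 25.7 + 25.7 + 20.8 + 26.4 + 24.2)/11 = 24.2000
Numerator Σ_{t=1}^{10}(x_t−x̄)(x_{t+1}−x̄) = -31.8600
Denominator Σ(x_t−x̄)² = 61.1000
r_1 = -31.8600 / 61.1000 = -0.521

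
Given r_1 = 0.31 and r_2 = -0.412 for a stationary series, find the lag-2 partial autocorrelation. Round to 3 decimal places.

-0.562

φ_{22} = (r_2 − r_1²) / (1 − r_1²)
r_1² = (0.31)² = 0.0961
Numerator = -0.412 − 0.0961 = -0.5081; denominator = 1 − 0.0961 = 0.9039
φ_{22} = -0.5081 / 0.9039 = -0.562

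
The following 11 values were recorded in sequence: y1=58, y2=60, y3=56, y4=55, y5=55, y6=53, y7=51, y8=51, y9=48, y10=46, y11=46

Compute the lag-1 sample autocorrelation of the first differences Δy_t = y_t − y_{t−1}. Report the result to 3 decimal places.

-0.443

First differences Δy: 2, -4, -1, 0, -2, -2, 0, -3, -2, 0
Mean of differences = -1.2000
Numerator Σ(Δy_t−Δȳ)(Δy_{t+1}−Δȳ) = -12.2400
Denominator Σ(Δy_t−Δȳ)² = 27.6000
r_1(Δy) = -12.2400 / 27.6000 = -0.443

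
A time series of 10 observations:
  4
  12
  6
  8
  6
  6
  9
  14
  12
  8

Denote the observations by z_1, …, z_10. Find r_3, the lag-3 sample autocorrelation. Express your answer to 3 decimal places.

Mean z̄ = (4 + 12 + 6 + 8 + 6 + 6 + 9 + 14 + 12 + 8)/10 = 8.5000
Σ(z_t−z̄)(z_{t+3}−z̄) = (2.2500) + (-8.7500) + (6.2500) + (-0.2500) + (-13.7500) + (-8.7500) + (-0.2500) = -23.2500
Denominator Σ(z_t−z̄)² = 94.5000
r_3 = -23.2500 / 94.5000 = -0.246

-0.246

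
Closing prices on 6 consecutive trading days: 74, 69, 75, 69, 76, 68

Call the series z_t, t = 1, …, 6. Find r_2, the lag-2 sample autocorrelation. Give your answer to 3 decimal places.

0.620

Mean z̄ = (74 + 69 + 75 + 69 + 76 + 68)/6 = 71.8333
Deviations from mean: 2.1667, -2.8333, 3.1667, -2.8333, 4.1667, -3.8333
Numerator Σ_{t=1}^{4}(z_t−z̄)(z_{t+2}−z̄) = 38.9444
Denominator Σ(z_t−z̄)² = 62.8333
r_2 = 38.9444 / 62.8333 = 0.620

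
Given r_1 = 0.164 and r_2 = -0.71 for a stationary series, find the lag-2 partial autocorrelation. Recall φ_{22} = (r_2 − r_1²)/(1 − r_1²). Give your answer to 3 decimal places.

-0.757

φ_{22} = (r_2 − r_1²) / (1 − r_1²)
r_1² = (0.164)² = 0.026896
Numerator = -0.71 − 0.0269 = -0.7369; denominator = 1 − 0.0269 = 0.9731
φ_{22} = -0.7369 / 0.9731 = -0.757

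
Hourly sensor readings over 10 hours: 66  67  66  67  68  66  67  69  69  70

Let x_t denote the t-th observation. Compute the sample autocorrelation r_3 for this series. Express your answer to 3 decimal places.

0.014

Mean x̄ = (66 + 67 + 66 + 67 + 68 + 66 + 67 + 69 + 69 + 70)/10 = 67.5000
Σ(x_t−x̄)(x_{t+3}−x̄) = (0.7500) + (-0.2500) + (2.2500) + (0.2500) + (0.7500) + (-2.2500) + (-1.2500) = 0.2500
Denominator Σ(x_t−x̄)² = 18.5000
r_3 = 0.2500 / 18.5000 = 0.014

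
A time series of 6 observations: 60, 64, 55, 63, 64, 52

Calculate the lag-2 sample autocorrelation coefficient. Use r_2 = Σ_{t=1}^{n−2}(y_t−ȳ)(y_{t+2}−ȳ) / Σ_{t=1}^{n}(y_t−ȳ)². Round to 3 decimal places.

Mean ȳ = (60 + 64 + 55 + 63 + 64 + 52)/6 = 59.6667
Deviations from mean: 0.3333, 4.3333, -4.6667, 3.3333, 4.3333, -7.6667
Numerator Σ_{t=1}^{4}(y_t−ȳ)(y_{t+2}−ȳ) = -32.8889
Denominator Σ(y_t−ȳ)² = 129.3333
r_2 = -32.8889 / 129.3333 = -0.254

-0.254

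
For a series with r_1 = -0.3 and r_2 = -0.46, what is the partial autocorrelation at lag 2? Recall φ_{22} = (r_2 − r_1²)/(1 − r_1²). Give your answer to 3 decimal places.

φ_{22} = (r_2 − r_1²) / (1 − r_1²)
r_1² = (-0.3)² = 0.09
Numerator = -0.46 − 0.0900 = -0.5500; denominator = 1 − 0.0900 = 0.9100
φ_{22} = -0.5500 / 0.9100 = -0.604

-0.604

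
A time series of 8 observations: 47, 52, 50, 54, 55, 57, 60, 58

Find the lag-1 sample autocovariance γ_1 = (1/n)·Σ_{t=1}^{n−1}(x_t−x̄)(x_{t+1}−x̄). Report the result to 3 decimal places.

8.311

Mean x̄ = (47 + 52 + 50 + 54 + 55 + 57 + 60 + 58)/8 = 54.1250
Deviations: -7.1250, -2.1250, -4.1250, -0.1250, 0.8750, 2.8750, 5.8750, 3.8750
Σ_{t=1}^{7}(x_t−x̄)(x_{t+1}−x̄) = 66.4844
γ_1 = 66.4844 / 8 = 8.311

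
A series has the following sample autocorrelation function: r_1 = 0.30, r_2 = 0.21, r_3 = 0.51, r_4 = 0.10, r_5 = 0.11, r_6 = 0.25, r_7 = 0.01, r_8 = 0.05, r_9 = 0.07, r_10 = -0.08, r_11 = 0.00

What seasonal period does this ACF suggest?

The largest autocorrelation is r_3 = 0.51; the remaining lags stay at or below 0.30. The elevated value at lag 1 (0.30), dropping to 0.21 at lag 2, reflects decaying short-term dependence rather than seasonality.
The dominant spike at lag 3 indicates a seasonal period of 3.

3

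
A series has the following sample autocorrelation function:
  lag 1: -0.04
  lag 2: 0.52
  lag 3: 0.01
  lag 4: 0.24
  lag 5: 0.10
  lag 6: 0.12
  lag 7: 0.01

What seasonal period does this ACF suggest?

The largest autocorrelation is r_2 = 0.52, with a weaker echo at lag 4 (0.24); the remaining lags stay at or below 0.12.
The dominant spike at lag 2 indicates a seasonal period of 2.

2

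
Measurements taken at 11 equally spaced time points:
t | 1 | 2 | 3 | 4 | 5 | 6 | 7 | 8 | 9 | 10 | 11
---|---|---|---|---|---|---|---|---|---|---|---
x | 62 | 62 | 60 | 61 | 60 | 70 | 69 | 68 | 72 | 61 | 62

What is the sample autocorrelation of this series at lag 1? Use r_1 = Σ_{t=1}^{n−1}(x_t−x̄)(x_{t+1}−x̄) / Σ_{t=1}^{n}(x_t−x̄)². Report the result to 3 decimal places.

Mean x̄ = (62 + 62 + 60 + 61 + 60 + 70 + 69 + 68 + 72 + 61 + 62)/11 = 64.2727
Numerator Σ_{t=1}^{10}(x_t−x̄)(x_{t+1}−x̄) = 74.0165
Denominator Σ(x_t−x̄)² = 202.1818
r_1 = 74.0165 / 202.1818 = 0.366

0.366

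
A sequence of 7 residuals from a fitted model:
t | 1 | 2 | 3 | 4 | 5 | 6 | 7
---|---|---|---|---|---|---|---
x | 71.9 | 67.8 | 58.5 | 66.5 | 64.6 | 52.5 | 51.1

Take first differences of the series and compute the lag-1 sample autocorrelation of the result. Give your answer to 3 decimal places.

First differences Δx: -4.1, -9.3, 8.0, -1.9, -12.1, -1.4
Mean of differences = -3.4667
Numerator Σ(Δx_t−Δx̄)(Δx_{t+1}−Δx̄) = -76.5978
Denominator Σ(Δx_t−Δx̄)² = 247.1733
r_1(Δx) = -76.5978 / 247.1733 = -0.310

-0.310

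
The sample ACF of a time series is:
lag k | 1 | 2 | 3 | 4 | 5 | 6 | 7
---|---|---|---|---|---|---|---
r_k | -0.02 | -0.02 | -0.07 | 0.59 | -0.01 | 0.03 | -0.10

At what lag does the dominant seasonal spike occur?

4

The largest autocorrelation is r_4 = 0.59; the remaining lags stay at or below 0.03.
The dominant spike at lag 4 indicates a seasonal period of 4.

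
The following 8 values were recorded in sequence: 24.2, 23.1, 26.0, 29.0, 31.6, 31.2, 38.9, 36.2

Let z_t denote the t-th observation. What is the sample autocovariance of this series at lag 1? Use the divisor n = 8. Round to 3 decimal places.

Mean z̄ = (24.2 + 23.1 + 26.0 + 29.0 + 31.6 + 31.2 + 38.9 + 36.2)/8 = 30.0250
Σ_{t=1}^{7}(z_t−z̄)(z_{t+1}−z̄) = 137.8044
γ_1 = 137.8044 / 8 = 17.226

17.226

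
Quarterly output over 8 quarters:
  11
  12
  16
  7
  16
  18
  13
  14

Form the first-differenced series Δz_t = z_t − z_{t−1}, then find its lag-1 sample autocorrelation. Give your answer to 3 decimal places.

First differences Δz: 1, 4, -9, 9, 2, -5, 1
Mean of differences = 0.4286
Numerator Σ(Δz_t−Δz̄)(Δz_{t+1}−Δz̄) = -110.6122
Denominator Σ(Δz_t−Δz̄)² = 207.7143
r_1(Δz) = -110.6122 / 207.7143 = -0.533

-0.533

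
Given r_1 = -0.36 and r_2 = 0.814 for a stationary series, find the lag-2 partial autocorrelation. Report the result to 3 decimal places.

0.786

φ_{22} = (r_2 − r_1²) / (1 − r_1²)
r_1² = (-0.36)² = 0.1296
Numerator = 0.814 − 0.1296 = 0.6844; denominator = 1 − 0.1296 = 0.8704
φ_{22} = 0.6844 / 0.8704 = 0.786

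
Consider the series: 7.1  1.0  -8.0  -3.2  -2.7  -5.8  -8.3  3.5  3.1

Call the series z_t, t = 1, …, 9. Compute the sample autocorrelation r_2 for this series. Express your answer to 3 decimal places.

Mean z̄ = (7.1 + 1.0 − 8.0 − 3.2 − 2.7 − 5.8 − 8.3 + 3.5 + 3.1)/9 = -1.4778
Numerator Σ_{t=1}^{7}(z_t−z̄)(z_{t+2}−z̄) = -89.2054
Denominator Σ(z_t−z̄)² = 237.6756
r_2 = -89.2054 / 237.6756 = -0.375

-0.375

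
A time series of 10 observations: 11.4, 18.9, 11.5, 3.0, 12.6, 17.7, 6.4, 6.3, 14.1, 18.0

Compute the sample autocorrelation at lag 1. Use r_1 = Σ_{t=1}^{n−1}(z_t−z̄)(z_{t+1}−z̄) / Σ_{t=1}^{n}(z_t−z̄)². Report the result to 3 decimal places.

-0.017

Mean z̄ = (11.4 + 18.9 + 11.5 + 3.0 + 12.6 + 17.7 + 6.4 + 6.3 + 14.1 + 18.0)/10 = 11.9900
Numerator Σ_{t=1}^{9}(z_t−z̄)(z_{t+1}−z̄) = -4.4951
Denominator Σ(z_t−z̄)² = 266.3290
r_1 = -4.4951 / 266.3290 = -0.017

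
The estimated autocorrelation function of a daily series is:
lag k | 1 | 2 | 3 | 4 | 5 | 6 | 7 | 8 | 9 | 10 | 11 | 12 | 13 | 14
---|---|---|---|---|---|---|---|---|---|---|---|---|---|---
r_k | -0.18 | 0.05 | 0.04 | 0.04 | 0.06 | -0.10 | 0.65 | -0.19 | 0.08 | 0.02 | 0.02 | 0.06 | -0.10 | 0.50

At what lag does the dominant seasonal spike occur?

The largest autocorrelation is r_7 = 0.65, with a weaker echo at lag 14 (0.50); the remaining lags stay at or below 0.08.
The dominant spike at lag 7 indicates a seasonal period of 7.

7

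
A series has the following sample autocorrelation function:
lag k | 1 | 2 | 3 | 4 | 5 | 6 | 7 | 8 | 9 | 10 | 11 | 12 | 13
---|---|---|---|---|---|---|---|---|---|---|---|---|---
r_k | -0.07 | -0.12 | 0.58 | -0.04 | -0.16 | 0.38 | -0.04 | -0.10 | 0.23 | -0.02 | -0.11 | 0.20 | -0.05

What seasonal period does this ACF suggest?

3

The largest autocorrelation is r_3 = 0.58, with weaker echoes at lags 6 (0.38), 9 (0.23) and 12 (0.20); the remaining lags stay at or below -0.02.
The dominant spike at lag 3 indicates a seasonal period of 3.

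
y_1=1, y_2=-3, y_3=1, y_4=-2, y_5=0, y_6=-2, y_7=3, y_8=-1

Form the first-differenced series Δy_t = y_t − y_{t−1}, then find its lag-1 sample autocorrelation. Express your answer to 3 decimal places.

First differences Δy: -4, 4, -3, 2, -2, 5, -4
Mean of differences = -0.2857
Numerator Σ(Δy_t−Δȳ)(Δy_{t+1}−Δȳ) = -66.3673
Denominator Σ(Δy_t−Δȳ)² = 89.4286
r_1(Δy) = -66.3673 / 89.4286 = -0.742

-0.742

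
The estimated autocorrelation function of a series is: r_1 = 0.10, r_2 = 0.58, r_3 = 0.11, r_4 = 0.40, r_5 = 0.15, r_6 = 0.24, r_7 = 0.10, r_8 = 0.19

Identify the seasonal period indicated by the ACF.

The largest autocorrelation is r_2 = 0.58, with weaker echoes at lags 4 (0.40), 6 (0.24) and 8 (0.19); the remaining lags stay at or below 0.15.
The dominant spike at lag 2 indicates a seasonal period of 2.

2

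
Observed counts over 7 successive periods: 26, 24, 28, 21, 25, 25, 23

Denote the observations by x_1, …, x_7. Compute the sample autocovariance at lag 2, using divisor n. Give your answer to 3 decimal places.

0.886

Mean x̄ = (26 + 24 + 28 + 21 + 25 + 25 + 23)/7 = 24.5714
Deviations: 1.4286, -0.5714, 3.4286, -3.5714, 0.4286, 0.4286, -1.5714
Σ_{t=1}^{5}(x_t−x̄)(x_{t+2}−x̄) = 6.2041
γ_2 = 6.2041 / 7 = 0.886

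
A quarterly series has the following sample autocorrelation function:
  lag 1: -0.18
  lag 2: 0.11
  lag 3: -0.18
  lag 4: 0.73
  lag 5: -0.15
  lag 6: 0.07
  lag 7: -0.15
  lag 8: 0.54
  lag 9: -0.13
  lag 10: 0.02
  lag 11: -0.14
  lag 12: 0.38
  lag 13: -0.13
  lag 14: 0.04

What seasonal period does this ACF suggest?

The largest autocorrelation is r_4 = 0.73, with weaker echoes at lags 8 (0.54) and 12 (0.38); the remaining lags stay at or below 0.11.
The dominant spike at lag 4 indicates a seasonal period of 4.

4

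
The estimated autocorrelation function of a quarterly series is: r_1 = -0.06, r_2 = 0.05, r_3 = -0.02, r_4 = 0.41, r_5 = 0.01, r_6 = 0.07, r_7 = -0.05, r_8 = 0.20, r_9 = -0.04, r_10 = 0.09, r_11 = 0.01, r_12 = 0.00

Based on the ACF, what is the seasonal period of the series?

The largest autocorrelation is r_4 = 0.41, with a weaker echo at lag 8 (0.20); the remaining lags stay at or below 0.09.
The dominant spike at lag 4 indicates a seasonal period of 4.

4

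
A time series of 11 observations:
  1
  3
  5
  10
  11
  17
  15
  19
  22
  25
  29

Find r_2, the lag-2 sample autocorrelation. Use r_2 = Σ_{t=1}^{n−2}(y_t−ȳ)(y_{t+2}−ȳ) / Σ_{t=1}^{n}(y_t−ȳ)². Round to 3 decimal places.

Mean ȳ = (1 + 3 + 5 + 10 + 11 + 17 + 15 + 19 + 22 + 25 + 29)/11 = 14.2727
Numerator Σ_{t=1}^{9}(y_t−ȳ)(y_{t+2}−ȳ) = 370.5785
Denominator Σ(y_t−ȳ)² = 840.1818
r_2 = 370.5785 / 840.1818 = 0.441

0.441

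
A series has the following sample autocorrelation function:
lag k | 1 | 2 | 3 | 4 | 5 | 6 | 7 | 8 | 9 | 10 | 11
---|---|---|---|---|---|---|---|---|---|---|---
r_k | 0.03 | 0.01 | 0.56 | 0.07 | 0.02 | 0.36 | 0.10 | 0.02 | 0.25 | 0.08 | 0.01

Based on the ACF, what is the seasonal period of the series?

3

The largest autocorrelation is r_3 = 0.56, with weaker echoes at lags 6 (0.36) and 9 (0.25); the remaining lags stay at or below 0.10.
The dominant spike at lag 3 indicates a seasonal period of 3.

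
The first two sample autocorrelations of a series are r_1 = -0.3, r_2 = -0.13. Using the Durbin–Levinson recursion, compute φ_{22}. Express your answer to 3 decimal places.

φ_{22} = (r_2 − r_1²) / (1 − r_1²)
r_1² = (-0.3)² = 0.09
Numerator = -0.13 − 0.0900 = -0.2200; denominator = 1 − 0.0900 = 0.9100
φ_{22} = -0.2200 / 0.9100 = -0.242

-0.242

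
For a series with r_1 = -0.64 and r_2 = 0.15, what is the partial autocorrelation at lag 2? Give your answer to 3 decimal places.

-0.440

φ_{22} = (r_2 − r_1²) / (1 − r_1²)
r_1² = (-0.64)² = 0.4096
Numerator = 0.15 − 0.4096 = -0.2596; denominator = 1 − 0.4096 = 0.5904
φ_{22} = -0.2596 / 0.5904 = -0.440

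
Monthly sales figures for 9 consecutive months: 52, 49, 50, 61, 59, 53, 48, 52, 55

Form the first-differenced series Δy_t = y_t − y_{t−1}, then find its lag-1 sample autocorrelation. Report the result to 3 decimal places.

First differences Δy: -3, 1, 11, -2, -6, -5, 4, 3
Mean of differences = 0.3750
Numerator Σ(Δy_t−Δȳ)(Δy_{t+1}−Δȳ) = 18.7344
Denominator Σ(Δy_t−Δȳ)² = 219.8750
r_1(Δy) = 18.7344 / 219.8750 = 0.085

0.085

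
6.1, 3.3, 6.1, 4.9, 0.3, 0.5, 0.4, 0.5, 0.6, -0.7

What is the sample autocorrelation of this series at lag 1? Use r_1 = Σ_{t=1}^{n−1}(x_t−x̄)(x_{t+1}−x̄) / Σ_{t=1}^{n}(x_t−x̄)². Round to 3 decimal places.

Mean x̄ = (6.1 + 3.3 + 6.1 + 4.9 + 0.3 + 0.5 + 0.4 + 0.5 + 0.6 − 0.7)/10 = 2.2000
Numerator Σ_{t=1}^{9}(x_t−x̄)(x_{t+1}−x̄) = 30.6900
Denominator Σ(x_t−x̄)² = 62.5200
r_1 = 30.6900 / 62.5200 = 0.491

0.491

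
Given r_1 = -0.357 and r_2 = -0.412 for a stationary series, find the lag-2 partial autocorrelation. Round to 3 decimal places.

-0.618

φ_{22} = (r_2 − r_1²) / (1 − r_1²)
r_1² = (-0.357)² = 0.127449
Numerator = -0.412 − 0.1274 = -0.5394; denominator = 1 − 0.1274 = 0.8726
φ_{22} = -0.5394 / 0.8726 = -0.618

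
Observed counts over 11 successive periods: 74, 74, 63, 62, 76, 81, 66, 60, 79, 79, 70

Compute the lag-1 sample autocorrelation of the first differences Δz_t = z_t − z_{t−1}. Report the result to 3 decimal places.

First differences Δz: 0, -11, -1, 14, 5, -15, -6, 19, 0, -9
Mean of differences = -0.4000
Numerator Σ(Δz_t−Δz̄)(Δz_{t+1}−Δz̄) = -30.1600
Denominator Σ(Δz_t−Δz̄)² = 1044.4000
r_1(Δz) = -30.1600 / 1044.4000 = -0.029

-0.029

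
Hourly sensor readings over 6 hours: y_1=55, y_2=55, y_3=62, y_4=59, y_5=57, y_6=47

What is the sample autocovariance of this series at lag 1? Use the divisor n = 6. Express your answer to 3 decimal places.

Mean ȳ = (55 + 55 + 62 + 59 + 57 + 47)/6 = 55.8333
Σ_{t=1}^{5}(y_t−ȳ)(y_{t+1}−ȳ) = 8.4722
γ_1 = 8.4722 / 6 = 1.412

1.412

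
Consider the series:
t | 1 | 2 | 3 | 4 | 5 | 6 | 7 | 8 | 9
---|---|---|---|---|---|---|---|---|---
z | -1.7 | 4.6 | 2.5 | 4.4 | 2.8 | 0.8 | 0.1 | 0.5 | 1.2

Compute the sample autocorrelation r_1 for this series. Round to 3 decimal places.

Mean z̄ = (-1.7 + 4.6 + 2.5 + 4.4 + 2.8 + 0.8 + 0.1 + 0.5 + 1.2)/9 = 1.6889
Numerator Σ_{t=1}^{8}(z_t−z̄)(z_{t+1}−z̄) = 0.6021
Denominator Σ(z_t−z̄)² = 34.1689
r_1 = 0.6021 / 34.1689 = 0.018

0.018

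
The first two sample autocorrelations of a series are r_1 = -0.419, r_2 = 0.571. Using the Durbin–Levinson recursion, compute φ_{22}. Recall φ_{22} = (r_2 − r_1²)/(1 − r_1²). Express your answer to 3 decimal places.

φ_{22} = (r_2 − r_1²) / (1 − r_1²)
r_1² = (-0.419)² = 0.175561
Numerator = 0.571 − 0.1756 = 0.3954; denominator = 1 − 0.1756 = 0.8244
φ_{22} = 0.3954 / 0.8244 = 0.480

0.480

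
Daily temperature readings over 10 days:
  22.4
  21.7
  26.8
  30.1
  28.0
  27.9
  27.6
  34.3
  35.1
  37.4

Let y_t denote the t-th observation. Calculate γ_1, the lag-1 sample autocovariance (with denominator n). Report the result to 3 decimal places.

Mean ȳ = (22.4 + 21.7 + 26.8 + 30.1 + 28.0 + 27.9 + 27.6 + 34.3 + 35.1 + 37.4)/10 = 29.1300
Σ_{t=1}^{9}(y_t−ȳ)(y_{t+1}−ȳ) = 139.5581
γ_1 = 139.5581 / 10 = 13.956

13.956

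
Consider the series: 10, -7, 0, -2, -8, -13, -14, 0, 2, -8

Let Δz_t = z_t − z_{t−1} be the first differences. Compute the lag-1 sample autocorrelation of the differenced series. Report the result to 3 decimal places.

First differences Δz: -17, 7, -2, -6, -5, -1, 14, 2, -10
Mean of differences = -2.0000
Numerator Σ(Δz_t−Δz̄)(Δz_{t+1}−Δz̄) = -78.0000
Denominator Σ(Δz_t−Δz̄)² = 668.0000
r_1(Δz) = -78.0000 / 668.0000 = -0.117

-0.117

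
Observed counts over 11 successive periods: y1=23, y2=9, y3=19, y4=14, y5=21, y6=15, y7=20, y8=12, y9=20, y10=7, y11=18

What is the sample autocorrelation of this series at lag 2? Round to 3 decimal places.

0.498

Mean ȳ = (23 + 9 + 19 + 14 + 21 + 15 + 20 + 12 + 20 + 7 + 18)/11 = 16.1818
Numerator Σ_{t=1}^{9}(y_t−ȳ)(y_{t+2}−ȳ) = 134.2975
Denominator Σ(y_t−ȳ)² = 269.6364
r_2 = 134.2975 / 269.6364 = 0.498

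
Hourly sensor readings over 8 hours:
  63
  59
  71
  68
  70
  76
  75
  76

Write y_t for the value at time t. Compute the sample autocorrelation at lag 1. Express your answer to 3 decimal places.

Mean ȳ = (63 + 59 + 71 + 68 + 70 + 76 + 75 + 76)/8 = 69.7500
Numerator Σ_{t=1}^{7}(y_t−ȳ)(y_{t+1}−ȳ) = 123.6875
Denominator Σ(y_t−ȳ)² = 271.5000
r_1 = 123.6875 / 271.5000 = 0.456

0.456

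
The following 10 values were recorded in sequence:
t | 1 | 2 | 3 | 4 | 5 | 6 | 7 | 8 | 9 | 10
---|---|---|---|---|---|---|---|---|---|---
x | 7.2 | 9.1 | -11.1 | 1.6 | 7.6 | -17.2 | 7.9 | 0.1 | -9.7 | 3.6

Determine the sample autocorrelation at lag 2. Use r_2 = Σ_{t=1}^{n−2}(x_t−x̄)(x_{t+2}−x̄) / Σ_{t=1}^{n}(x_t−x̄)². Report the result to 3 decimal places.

Mean x̄ = (7.2 + 9.1 − 11.1 + 1.6 + 7.6 − 17.2 + 7.9 + 0.1 − 9.7 + 3.6)/10 = -0.0900
Numerator Σ_{t=1}^{8}(x_t−x̄)(x_{t+2}−x̄) = -196.2052
Denominator Σ(x_t−x̄)² = 783.4090
r_2 = -196.2052 / 783.4090 = -0.250

-0.250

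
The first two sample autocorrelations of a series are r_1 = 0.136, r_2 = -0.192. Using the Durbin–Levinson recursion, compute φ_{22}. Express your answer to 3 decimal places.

-0.214

φ_{22} = (r_2 − r_1²) / (1 − r_1²)
r_1² = (0.136)² = 0.018496
Numerator = -0.192 − 0.0185 = -0.2105; denominator = 1 − 0.0185 = 0.9815
φ_{22} = -0.2105 / 0.9815 = -0.214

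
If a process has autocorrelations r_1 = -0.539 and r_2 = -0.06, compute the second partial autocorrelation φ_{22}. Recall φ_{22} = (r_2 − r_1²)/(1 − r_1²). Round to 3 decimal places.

φ_{22} = (r_2 − r_1²) / (1 − r_1²)
r_1² = (-0.539)² = 0.290521
Numerator = -0.06 − 0.2905 = -0.3505; denominator = 1 − 0.2905 = 0.7095
φ_{22} = -0.3505 / 0.7095 = -0.494

-0.494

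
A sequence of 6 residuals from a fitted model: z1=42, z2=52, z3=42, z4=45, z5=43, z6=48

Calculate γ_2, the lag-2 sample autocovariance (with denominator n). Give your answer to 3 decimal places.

Mean z̄ = (42 + 52 + 42 + 45 + 43 + 48)/6 = 45.3333
Deviations: -3.3333, 6.6667, -3.3333, -0.3333, -2.3333, 2.6667
Σ_{t=1}^{4}(z_t−z̄)(z_{t+2}−z̄) = 15.7778
γ_2 = 15.7778 / 6 = 2.630

2.630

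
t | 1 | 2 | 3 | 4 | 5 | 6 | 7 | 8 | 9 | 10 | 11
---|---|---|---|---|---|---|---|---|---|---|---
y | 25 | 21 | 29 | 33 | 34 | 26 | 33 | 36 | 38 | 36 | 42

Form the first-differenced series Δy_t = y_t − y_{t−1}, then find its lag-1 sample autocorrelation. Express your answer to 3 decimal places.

First differences Δy: -4, 8, 4, 1, -8, 7, 3, 2, -2, 6
Mean of differences = 1.7000
Numerator Σ(Δy_t−Δȳ)(Δy_{t+1}−Δȳ) = -77.3900
Denominator Σ(Δy_t−Δȳ)² = 234.1000
r_1(Δy) = -77.3900 / 234.1000 = -0.331

-0.331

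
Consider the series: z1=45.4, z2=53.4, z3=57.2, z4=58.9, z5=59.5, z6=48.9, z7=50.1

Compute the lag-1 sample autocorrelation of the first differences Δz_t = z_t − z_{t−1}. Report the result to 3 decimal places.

0.113

First differences Δz: 8.0, 3.8, 1.7, 0.6, -10.6, 1.2
Mean of differences = 0.7833
Numerator Σ(Δz_t−Δz̄)(Δz_{t+1}−Δz̄) = 21.7114
Denominator Σ(Δz_t−Δz̄)² = 191.8083
r_1(Δz) = 21.7114 / 191.8083 = 0.113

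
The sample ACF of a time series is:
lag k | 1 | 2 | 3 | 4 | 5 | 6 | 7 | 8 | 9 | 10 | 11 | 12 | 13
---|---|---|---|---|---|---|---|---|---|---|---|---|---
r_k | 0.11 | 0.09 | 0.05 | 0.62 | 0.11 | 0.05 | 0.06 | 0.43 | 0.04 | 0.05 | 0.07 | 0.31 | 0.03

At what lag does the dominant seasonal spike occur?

4

The largest autocorrelation is r_4 = 0.62, with weaker echoes at lags 8 (0.43) and 12 (0.31); the remaining lags stay at or below 0.11.
The dominant spike at lag 4 indicates a seasonal period of 4.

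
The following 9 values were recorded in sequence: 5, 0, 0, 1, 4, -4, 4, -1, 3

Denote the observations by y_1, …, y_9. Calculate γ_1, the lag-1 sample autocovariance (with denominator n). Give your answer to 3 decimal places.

Mean ȳ = (5 + 0 + 0 + 1 + 4 − 4 + 4 − 1 + 3)/9 = 1.3333
Σ_{t=1}^{8}(y_t−ȳ)(y_{t+1}−ȳ) = -42.1111
γ_1 = -42.1111 / 9 = -4.679

-4.679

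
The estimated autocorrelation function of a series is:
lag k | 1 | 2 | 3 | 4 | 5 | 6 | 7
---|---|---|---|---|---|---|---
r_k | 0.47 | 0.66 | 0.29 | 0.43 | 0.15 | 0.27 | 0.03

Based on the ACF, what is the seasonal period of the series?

2

The largest autocorrelation is r_2 = 0.66; the remaining lags stay at or below 0.47.
The dominant spike at lag 2 indicates a seasonal period of 2.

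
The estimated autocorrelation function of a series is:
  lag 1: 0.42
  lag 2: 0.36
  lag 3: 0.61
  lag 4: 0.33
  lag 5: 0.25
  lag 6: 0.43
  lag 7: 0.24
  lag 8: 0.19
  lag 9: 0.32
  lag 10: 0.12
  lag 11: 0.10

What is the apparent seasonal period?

3

The largest autocorrelation is r_3 = 0.61, with a weaker echo at lag 6 (0.43); the remaining lags stay at or below 0.42. The elevated value at lag 1 (0.42), dropping to 0.36 at lag 2, reflects decaying short-term dependence rather than seasonality.
The dominant spike at lag 3 indicates a seasonal period of 3.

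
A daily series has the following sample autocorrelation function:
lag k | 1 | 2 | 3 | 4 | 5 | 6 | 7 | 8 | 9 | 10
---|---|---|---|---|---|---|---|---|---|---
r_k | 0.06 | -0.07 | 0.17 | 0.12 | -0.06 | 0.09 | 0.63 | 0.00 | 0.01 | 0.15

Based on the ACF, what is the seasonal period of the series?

7

The largest autocorrelation is r_7 = 0.63; the remaining lags stay at or below 0.17.
The dominant spike at lag 7 indicates a seasonal period of 7.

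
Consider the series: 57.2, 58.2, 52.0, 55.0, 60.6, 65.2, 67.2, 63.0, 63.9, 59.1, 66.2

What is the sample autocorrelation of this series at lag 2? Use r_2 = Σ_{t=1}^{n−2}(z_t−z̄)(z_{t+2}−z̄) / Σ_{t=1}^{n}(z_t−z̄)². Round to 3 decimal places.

Mean z̄ = (57.2 + 58.2 + 52.0 + 55.0 + 60.6 + 65.2 + 67.2 + 63.0 + 63.9 + 59.1 + 66.2)/11 = 60.6909
Numerator Σ_{t=1}^{9}(z_t−z̄)(z_{t+2}−z̄) = 64.3580
Denominator Σ(z_t−z̄)² = 237.5291
r_2 = 64.3580 / 237.5291 = 0.271

0.271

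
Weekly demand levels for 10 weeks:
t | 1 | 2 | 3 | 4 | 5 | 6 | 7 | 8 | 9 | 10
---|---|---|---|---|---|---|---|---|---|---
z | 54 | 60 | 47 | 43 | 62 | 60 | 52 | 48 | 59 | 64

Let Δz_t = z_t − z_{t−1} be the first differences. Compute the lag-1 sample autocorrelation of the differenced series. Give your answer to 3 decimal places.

-0.101

First differences Δz: 6, -13, -4, 19, -2, -8, -4, 11, 5
Mean of differences = 1.1111
Numerator Σ(Δz_t−Δz̄)(Δz_{t+1}−Δz̄) = -81.1235
Denominator Σ(Δz_t−Δz̄)² = 800.8889
r_1(Δz) = -81.1235 / 800.8889 = -0.101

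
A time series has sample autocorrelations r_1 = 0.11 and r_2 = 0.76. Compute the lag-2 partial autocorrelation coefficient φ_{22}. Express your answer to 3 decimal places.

0.757

φ_{22} = (r_2 − r_1²) / (1 − r_1²)
r_1² = (0.11)² = 0.0121
Numerator = 0.76 − 0.0121 = 0.7479; denominator = 1 − 0.0121 = 0.9879
φ_{22} = 0.7479 / 0.9879 = 0.757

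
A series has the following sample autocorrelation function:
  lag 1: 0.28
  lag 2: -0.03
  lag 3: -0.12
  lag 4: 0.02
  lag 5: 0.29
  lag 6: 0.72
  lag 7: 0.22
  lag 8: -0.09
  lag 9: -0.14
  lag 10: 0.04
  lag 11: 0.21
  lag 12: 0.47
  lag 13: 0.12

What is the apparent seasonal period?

6

The largest autocorrelation is r_6 = 0.72, with a weaker echo at lag 12 (0.47); the remaining lags stay at or below 0.29.
The dominant spike at lag 6 indicates a seasonal period of 6.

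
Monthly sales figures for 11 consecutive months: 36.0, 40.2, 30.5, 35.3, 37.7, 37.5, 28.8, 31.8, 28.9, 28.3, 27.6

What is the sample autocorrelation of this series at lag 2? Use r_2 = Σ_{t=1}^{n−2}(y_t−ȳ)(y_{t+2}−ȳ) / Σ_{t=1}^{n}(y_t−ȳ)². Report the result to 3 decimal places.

Mean ȳ = (36.0 + 40.2 + 30.5 + 35.3 + 37.7 + 37.5 + 28.8 + 31.8 + 28.9 + 28.3 + 27.6)/11 = 32.9636
Numerator Σ_{t=1}^{9}(y_t−ȳ)(y_{t+2}−ȳ) = 27.4992
Denominator Σ(y_t−ȳ)² = 201.8455
r_2 = 27.4992 / 201.8455 = 0.136

0.136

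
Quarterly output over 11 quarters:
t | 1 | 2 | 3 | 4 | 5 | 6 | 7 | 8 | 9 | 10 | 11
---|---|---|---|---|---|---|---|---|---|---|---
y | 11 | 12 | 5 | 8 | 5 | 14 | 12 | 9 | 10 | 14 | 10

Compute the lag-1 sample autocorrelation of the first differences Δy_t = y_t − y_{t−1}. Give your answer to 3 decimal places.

First differences Δy: 1, -7, 3, -3, 9, -2, -3, 1, 4, -4
Mean of differences = -0.1000
Numerator Σ(Δy_t−Δȳ)(Δy_{t+1}−Δȳ) = -90.8100
Denominator Σ(Δy_t−Δȳ)² = 194.9000
r_1(Δy) = -90.8100 / 194.9000 = -0.466

-0.466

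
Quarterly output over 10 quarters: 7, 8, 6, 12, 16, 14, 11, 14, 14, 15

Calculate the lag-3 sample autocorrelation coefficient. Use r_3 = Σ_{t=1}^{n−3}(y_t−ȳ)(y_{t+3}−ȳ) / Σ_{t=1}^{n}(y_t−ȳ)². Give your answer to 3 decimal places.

Mean ȳ = (7 + 8 + 6 + 12 + 16 + 14 + 11 + 14 + 14 + 15)/10 = 11.7000
Σ(y_t−ȳ)(y_{t+3}−ȳ) = (-1.4100) + (-15.9100) + (-13.1100) + (-0.2100) + (9.8900) + (5.2900) + (-2.3100) = -17.7700
Denominator Σ(y_t−ȳ)² = 114.1000
r_3 = -17.7700 / 114.1000 = -0.156

-0.156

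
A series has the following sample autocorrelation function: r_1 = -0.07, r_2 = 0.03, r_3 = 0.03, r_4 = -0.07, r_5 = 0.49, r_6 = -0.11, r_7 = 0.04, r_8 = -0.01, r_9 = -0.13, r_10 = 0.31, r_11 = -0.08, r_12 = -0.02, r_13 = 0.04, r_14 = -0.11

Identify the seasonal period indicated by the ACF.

5

The largest autocorrelation is r_5 = 0.49, with a weaker echo at lag 10 (0.31); the remaining lags stay at or below 0.04.
The dominant spike at lag 5 indicates a seasonal period of 5.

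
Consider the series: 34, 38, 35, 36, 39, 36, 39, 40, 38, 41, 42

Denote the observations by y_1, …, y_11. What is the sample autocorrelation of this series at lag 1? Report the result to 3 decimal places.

Mean ȳ = (34 + 38 + 35 + 36 + 39 + 36 + 39 + 40 + 38 + 41 + 42)/11 = 38.0000
Numerator Σ_{t=1}^{10}(y_t−ȳ)(y_{t+1}−ȳ) = 14.0000
Denominator Σ(y_t−ȳ)² = 64.0000
r_1 = 14.0000 / 64.0000 = 0.219

0.219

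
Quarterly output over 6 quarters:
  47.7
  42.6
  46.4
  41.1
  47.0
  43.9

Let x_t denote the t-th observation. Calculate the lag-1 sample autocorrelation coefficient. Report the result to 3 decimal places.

-0.739

Mean x̄ = (47.7 + 42.6 + 46.4 + 41.1 + 47.0 + 43.9)/6 = 44.7833
Σ(x_t−x̄)(x_{t+1}−x̄) = (-6.3681) + (-3.5297) + (-5.9547) + (-8.1647) + (-1.9581) = -25.9753
Denominator Σ(x_t−x̄)² = 35.1483
r_1 = -25.9753 / 35.1483 = -0.739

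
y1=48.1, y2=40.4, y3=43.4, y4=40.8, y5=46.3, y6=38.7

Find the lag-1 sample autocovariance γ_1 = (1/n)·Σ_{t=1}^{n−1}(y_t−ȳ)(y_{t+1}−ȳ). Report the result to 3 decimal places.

-6.115

Mean ȳ = (48.1 + 40.4 + 43.4 + 40.8 + 46.3 + 38.7)/6 = 42.9500
Deviations: 5.1500, -2.5500, 0.4500, -2.1500, 3.3500, -4.2500
Σ_{t=1}^{5}(y_t−ȳ)(y_{t+1}−ȳ) = -36.6875
γ_1 = -36.6875 / 6 = -6.115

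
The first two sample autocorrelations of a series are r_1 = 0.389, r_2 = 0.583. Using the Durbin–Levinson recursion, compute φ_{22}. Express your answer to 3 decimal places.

0.509

φ_{22} = (r_2 − r_1²) / (1 − r_1²)
r_1² = (0.389)² = 0.151321
Numerator = 0.583 − 0.1513 = 0.4317; denominator = 1 − 0.1513 = 0.8487
φ_{22} = 0.4317 / 0.8487 = 0.509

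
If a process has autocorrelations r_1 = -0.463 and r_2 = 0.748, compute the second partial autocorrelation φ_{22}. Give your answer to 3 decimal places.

0.679

φ_{22} = (r_2 − r_1²) / (1 − r_1²)
r_1² = (-0.463)² = 0.214369
Numerator = 0.748 − 0.2144 = 0.5336; denominator = 1 − 0.2144 = 0.7856
φ_{22} = 0.5336 / 0.7856 = 0.679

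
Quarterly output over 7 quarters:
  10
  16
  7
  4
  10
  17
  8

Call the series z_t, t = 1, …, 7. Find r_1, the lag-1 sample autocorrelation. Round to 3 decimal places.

-0.114

Mean z̄ = (10 + 16 + 7 + 4 + 10 + 17 + 8)/7 = 10.2857
Deviations from mean: -0.2857, 5.7143, -3.2857, -6.2857, -0.2857, 6.7143, -2.2857
Numerator Σ_{t=1}^{6}(z_t−z̄)(z_{t+1}−z̄) = -15.2245
Denominator Σ(z_t−z̄)² = 133.4286
r_1 = -15.2245 / 133.4286 = -0.114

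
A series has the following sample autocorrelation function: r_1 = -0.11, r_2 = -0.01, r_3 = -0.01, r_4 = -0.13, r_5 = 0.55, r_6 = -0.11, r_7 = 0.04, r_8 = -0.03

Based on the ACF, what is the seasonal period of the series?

The largest autocorrelation is r_5 = 0.55; the remaining lags stay at or below 0.04.
The dominant spike at lag 5 indicates a seasonal period of 5.

5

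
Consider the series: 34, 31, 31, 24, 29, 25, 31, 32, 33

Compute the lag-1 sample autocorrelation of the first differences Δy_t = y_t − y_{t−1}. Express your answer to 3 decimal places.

-0.525

First differences Δy: -3, 0, -7, 5, -4, 6, 1, 1
Mean of differences = -0.1250
Numerator Σ(Δy_t−Δȳ)(Δy_{t+1}−Δȳ) = -71.8906
Denominator Σ(Δy_t−Δȳ)² = 136.8750
r_1(Δy) = -71.8906 / 136.8750 = -0.525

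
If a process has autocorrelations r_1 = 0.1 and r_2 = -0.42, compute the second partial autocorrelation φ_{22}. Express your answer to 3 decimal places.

-0.434

φ_{22} = (r_2 − r_1²) / (1 − r_1²)
r_1² = (0.1)² = 0.01
Numerator = -0.42 − 0.0100 = -0.4300; denominator = 1 − 0.0100 = 0.9900
φ_{22} = -0.4300 / 0.9900 = -0.434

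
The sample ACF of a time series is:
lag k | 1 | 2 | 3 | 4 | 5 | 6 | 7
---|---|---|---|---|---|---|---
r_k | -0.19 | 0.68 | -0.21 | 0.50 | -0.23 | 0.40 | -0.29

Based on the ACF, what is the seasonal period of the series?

2

The largest autocorrelation is r_2 = 0.68, with weaker echoes at lags 4 (0.50) and 6 (0.40); the remaining lags stay at or below -0.19.
The dominant spike at lag 2 indicates a seasonal period of 2.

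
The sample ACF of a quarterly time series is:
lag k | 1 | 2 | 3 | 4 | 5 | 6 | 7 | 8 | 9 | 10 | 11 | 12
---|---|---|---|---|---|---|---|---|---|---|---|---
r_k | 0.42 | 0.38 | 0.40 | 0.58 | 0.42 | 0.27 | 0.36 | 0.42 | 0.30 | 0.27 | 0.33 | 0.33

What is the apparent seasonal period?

The largest autocorrelation is r_4 = 0.58; the remaining lags stay at or below 0.42. The elevated value at lag 1 (0.42), dropping to 0.38 at lag 2, reflects decaying short-term dependence rather than seasonality.
The dominant spike at lag 4 indicates a seasonal period of 4.

4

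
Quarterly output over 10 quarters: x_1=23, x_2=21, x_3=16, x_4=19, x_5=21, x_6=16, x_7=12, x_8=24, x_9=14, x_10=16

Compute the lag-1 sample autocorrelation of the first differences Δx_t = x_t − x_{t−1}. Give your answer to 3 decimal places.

-0.562

First differences Δx: -2, -5, 3, 2, -5, -4, 12, -10, 2
Mean of differences = -0.7778
Numerator Σ(Δx_t−Δx̄)(Δx_{t+1}−Δx̄) = -183.0494
Denominator Σ(Δx_t−Δx̄)² = 325.5556
r_1(Δx) = -183.0494 / 325.5556 = -0.562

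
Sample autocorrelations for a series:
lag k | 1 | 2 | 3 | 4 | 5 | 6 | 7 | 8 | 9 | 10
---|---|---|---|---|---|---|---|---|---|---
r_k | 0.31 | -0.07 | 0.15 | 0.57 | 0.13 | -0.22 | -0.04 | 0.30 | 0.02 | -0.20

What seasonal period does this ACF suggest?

4

The largest autocorrelation is r_4 = 0.57; the remaining lags stay at or below 0.31.
The dominant spike at lag 4 indicates a seasonal period of 4.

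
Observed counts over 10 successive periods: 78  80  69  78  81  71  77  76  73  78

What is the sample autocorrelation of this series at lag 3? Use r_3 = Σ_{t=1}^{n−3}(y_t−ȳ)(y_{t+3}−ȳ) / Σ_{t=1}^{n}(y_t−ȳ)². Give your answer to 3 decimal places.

0.567

Mean ȳ = (78 + 80 + 69 + 78 + 81 + 71 + 77 + 76 + 73 + 78)/10 = 76.1000
Numerator Σ_{t=1}^{7}(y_t−ȳ)(y_{t+3}−ȳ) = 77.6700
Denominator Σ(y_t−ȳ)² = 136.9000
r_3 = 77.6700 / 136.9000 = 0.567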